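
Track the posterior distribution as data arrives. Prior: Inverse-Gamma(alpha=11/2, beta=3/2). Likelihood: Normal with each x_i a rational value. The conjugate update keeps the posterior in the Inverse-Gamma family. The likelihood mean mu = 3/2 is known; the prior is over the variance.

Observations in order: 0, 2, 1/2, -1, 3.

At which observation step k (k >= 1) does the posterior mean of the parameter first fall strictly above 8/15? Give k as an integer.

k = 3

obs 1: x=0 → posterior Inverse-Gamma(6, 21/8)
obs 2: x=2 → posterior Inverse-Gamma(13/2, 11/4)
obs 3: x=1/2 → posterior Inverse-Gamma(7, 13/4)
obs 4: x=-1 → posterior Inverse-Gamma(15/2, 51/8)
obs 5: x=3 → posterior Inverse-Gamma(8, 15/2)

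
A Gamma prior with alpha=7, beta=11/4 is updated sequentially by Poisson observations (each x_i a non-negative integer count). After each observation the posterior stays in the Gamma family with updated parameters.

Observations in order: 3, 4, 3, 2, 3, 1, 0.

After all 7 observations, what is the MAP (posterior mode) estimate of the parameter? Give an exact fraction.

88/39

obs 1: x=3 → posterior Gamma(10, 15/4)
obs 2: x=4 → posterior Gamma(14, 19/4)
obs 3: x=3 → posterior Gamma(17, 23/4)
obs 4: x=2 → posterior Gamma(19, 27/4)
obs 5: x=3 → posterior Gamma(22, 31/4)
obs 6: x=1 → posterior Gamma(23, 35/4)
obs 7: x=0 → posterior Gamma(23, 39/4)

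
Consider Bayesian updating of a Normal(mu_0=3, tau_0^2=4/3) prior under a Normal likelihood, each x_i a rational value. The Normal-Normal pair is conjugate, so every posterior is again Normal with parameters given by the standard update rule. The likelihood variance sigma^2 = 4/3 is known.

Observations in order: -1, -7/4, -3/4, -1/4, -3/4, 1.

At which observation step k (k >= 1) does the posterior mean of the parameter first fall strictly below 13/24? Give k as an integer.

obs 1: x=-1 → posterior Normal(1, 2/3)
obs 2: x=-7/4 → posterior Normal(1/12, 4/9)
obs 3: x=-3/4 → posterior Normal(-1/8, 1/3)
obs 4: x=-1/4 → posterior Normal(-3/20, 4/15)
obs 5: x=-3/4 → posterior Normal(-1/4, 2/9)
obs 6: x=1 → posterior Normal(-1/14, 4/21)

k = 2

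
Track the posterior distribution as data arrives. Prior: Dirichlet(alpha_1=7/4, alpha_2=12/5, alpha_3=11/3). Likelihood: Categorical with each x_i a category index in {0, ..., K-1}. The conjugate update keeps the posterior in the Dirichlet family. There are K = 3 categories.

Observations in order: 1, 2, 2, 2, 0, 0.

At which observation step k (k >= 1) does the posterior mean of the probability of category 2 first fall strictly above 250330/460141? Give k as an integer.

k = 4

obs 1: x=1 → posterior Dirichlet(7/4, 17/5, 11/3)
obs 2: x=2 → posterior Dirichlet(7/4, 17/5, 14/3)
obs 3: x=2 → posterior Dirichlet(7/4, 17/5, 17/3)
obs 4: x=2 → posterior Dirichlet(7/4, 17/5, 20/3)
obs 5: x=0 → posterior Dirichlet(11/4, 17/5, 20/3)
obs 6: x=0 → posterior Dirichlet(15/4, 17/5, 20/3)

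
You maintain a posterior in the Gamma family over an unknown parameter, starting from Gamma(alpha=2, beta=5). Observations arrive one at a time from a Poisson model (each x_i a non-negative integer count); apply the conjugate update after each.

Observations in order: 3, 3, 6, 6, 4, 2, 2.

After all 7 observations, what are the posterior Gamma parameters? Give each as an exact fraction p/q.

obs 1: x=3 → posterior Gamma(5, 6)
obs 2: x=3 → posterior Gamma(8, 7)
obs 3: x=6 → posterior Gamma(14, 8)
obs 4: x=6 → posterior Gamma(20, 9)
obs 5: x=4 → posterior Gamma(24, 10)
obs 6: x=2 → posterior Gamma(26, 11)
obs 7: x=2 → posterior Gamma(28, 12)

alpha=28, beta=12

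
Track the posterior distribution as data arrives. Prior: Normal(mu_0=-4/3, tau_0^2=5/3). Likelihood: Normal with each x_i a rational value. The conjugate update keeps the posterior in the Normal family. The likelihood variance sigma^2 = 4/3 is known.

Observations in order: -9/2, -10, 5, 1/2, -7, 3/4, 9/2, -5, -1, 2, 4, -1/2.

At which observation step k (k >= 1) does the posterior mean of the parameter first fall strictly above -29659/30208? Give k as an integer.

k = 12

obs 1: x=-9/2 → posterior Normal(-167/54, 20/27)
obs 2: x=-10 → posterior Normal(-467/84, 10/21)
obs 3: x=5 → posterior Normal(-317/114, 20/57)
obs 4: x=1/2 → posterior Normal(-151/72, 5/18)
obs 5: x=-7 → posterior Normal(-256/87, 20/87)
obs 6: x=3/4 → posterior Normal(-979/408, 10/51)
obs 7: x=9/2 → posterior Normal(-709/468, 20/117)
obs 8: x=-5 → posterior Normal(-1009/528, 5/33)
obs 9: x=-1 → posterior Normal(-1069/588, 20/147)
obs 10: x=2 → posterior Normal(-949/648, 10/81)
obs 11: x=4 → posterior Normal(-709/708, 20/177)
obs 12: x=-1/2 → posterior Normal(-739/768, 5/48)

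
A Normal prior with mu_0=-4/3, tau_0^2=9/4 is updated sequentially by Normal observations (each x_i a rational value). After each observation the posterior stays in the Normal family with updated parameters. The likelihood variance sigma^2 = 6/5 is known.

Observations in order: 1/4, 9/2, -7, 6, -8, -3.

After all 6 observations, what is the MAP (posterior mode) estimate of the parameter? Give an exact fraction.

-1433/1176

obs 1: x=1/4 → posterior Normal(-83/276, 18/23)
obs 2: x=9/2 → posterior Normal(727/456, 9/19)
obs 3: x=-7 → posterior Normal(-533/636, 18/53)
obs 4: x=6 → posterior Normal(547/816, 9/34)
obs 5: x=-8 → posterior Normal(-893/996, 18/83)
obs 6: x=-3 → posterior Normal(-1433/1176, 9/49)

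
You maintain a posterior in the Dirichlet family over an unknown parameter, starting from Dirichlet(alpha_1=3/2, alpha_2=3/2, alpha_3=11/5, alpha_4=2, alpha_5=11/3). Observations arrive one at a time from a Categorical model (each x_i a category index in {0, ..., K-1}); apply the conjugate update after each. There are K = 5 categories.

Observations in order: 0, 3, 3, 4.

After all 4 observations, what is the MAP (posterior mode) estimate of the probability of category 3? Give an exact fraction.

obs 1: x=0 → posterior Dirichlet(5/2, 3/2, 11/5, 2, 11/3)
obs 2: x=3 → posterior Dirichlet(5/2, 3/2, 11/5, 3, 11/3)
obs 3: x=3 → posterior Dirichlet(5/2, 3/2, 11/5, 4, 11/3)
obs 4: x=4 → posterior Dirichlet(5/2, 3/2, 11/5, 4, 14/3)

45/148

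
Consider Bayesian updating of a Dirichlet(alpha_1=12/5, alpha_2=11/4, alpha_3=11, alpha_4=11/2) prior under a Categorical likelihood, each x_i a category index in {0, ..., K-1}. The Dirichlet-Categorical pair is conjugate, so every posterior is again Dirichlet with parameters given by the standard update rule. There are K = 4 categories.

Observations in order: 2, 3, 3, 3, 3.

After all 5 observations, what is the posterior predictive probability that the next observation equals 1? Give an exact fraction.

55/533

obs 1: x=2 → posterior Dirichlet(12/5, 11/4, 12, 11/2)
obs 2: x=3 → posterior Dirichlet(12/5, 11/4, 12, 13/2)
obs 3: x=3 → posterior Dirichlet(12/5, 11/4, 12, 15/2)
obs 4: x=3 → posterior Dirichlet(12/5, 11/4, 12, 17/2)
obs 5: x=3 → posterior Dirichlet(12/5, 11/4, 12, 19/2)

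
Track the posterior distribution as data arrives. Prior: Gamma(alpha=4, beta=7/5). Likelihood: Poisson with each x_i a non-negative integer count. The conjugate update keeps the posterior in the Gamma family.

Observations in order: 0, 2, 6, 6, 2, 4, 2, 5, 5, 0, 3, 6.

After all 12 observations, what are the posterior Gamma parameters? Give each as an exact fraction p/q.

obs 1: x=0 → posterior Gamma(4, 12/5)
obs 2: x=2 → posterior Gamma(6, 17/5)
obs 3: x=6 → posterior Gamma(12, 22/5)
obs 4: x=6 → posterior Gamma(18, 27/5)
obs 5: x=2 → posterior Gamma(20, 32/5)
obs 6: x=4 → posterior Gamma(24, 37/5)
obs 7: x=2 → posterior Gamma(26, 42/5)
obs 8: x=5 → posterior Gamma(31, 47/5)
obs 9: x=5 → posterior Gamma(36, 52/5)
obs 10: x=0 → posterior Gamma(36, 57/5)
obs 11: x=3 → posterior Gamma(39, 62/5)
obs 12: x=6 → posterior Gamma(45, 67/5)

alpha=45, beta=67/5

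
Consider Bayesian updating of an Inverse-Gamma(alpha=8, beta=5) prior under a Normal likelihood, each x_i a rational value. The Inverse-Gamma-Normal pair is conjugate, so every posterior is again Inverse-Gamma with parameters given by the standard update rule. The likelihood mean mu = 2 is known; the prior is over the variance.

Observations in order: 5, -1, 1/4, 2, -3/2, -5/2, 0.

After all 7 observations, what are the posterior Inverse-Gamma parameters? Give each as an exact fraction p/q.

obs 1: x=5 → posterior Inverse-Gamma(17/2, 19/2)
obs 2: x=-1 → posterior Inverse-Gamma(9, 14)
obs 3: x=1/4 → posterior Inverse-Gamma(19/2, 497/32)
obs 4: x=2 → posterior Inverse-Gamma(10, 497/32)
obs 5: x=-3/2 → posterior Inverse-Gamma(21/2, 693/32)
obs 6: x=-5/2 → posterior Inverse-Gamma(11, 1017/32)
obs 7: x=0 → posterior Inverse-Gamma(23/2, 1081/32)

alpha=23/2, beta=1081/32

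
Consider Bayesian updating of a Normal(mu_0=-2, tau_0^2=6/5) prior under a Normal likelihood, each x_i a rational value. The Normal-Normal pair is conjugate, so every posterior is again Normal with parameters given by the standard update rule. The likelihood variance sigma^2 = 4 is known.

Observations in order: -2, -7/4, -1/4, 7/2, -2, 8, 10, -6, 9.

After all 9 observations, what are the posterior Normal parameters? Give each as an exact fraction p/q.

mu_0=71/74, tau_0^2=12/37

obs 1: x=-2 → posterior Normal(-2, 12/13)
obs 2: x=-7/4 → posterior Normal(-125/64, 3/4)
obs 3: x=-1/4 → posterior Normal(-32/19, 12/19)
obs 4: x=7/2 → posterior Normal(-43/44, 6/11)
obs 5: x=-2 → posterior Normal(-11/10, 12/25)
obs 6: x=8 → posterior Normal(-1/8, 3/7)
obs 7: x=10 → posterior Normal(53/62, 12/31)
obs 8: x=-6 → posterior Normal(1/4, 6/17)
obs 9: x=9 → posterior Normal(71/74, 12/37)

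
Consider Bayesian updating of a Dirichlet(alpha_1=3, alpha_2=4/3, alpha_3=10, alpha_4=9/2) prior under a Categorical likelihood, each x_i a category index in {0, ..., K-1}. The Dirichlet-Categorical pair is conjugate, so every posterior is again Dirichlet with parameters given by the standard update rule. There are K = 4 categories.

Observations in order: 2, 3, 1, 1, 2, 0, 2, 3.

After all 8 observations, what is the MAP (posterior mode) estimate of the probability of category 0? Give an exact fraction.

18/137

obs 1: x=2 → posterior Dirichlet(3, 4/3, 11, 9/2)
obs 2: x=3 → posterior Dirichlet(3, 4/3, 11, 11/2)
obs 3: x=1 → posterior Dirichlet(3, 7/3, 11, 11/2)
obs 4: x=1 → posterior Dirichlet(3, 10/3, 11, 11/2)
obs 5: x=2 → posterior Dirichlet(3, 10/3, 12, 11/2)
obs 6: x=0 → posterior Dirichlet(4, 10/3, 12, 11/2)
obs 7: x=2 → posterior Dirichlet(4, 10/3, 13, 11/2)
obs 8: x=3 → posterior Dirichlet(4, 10/3, 13, 13/2)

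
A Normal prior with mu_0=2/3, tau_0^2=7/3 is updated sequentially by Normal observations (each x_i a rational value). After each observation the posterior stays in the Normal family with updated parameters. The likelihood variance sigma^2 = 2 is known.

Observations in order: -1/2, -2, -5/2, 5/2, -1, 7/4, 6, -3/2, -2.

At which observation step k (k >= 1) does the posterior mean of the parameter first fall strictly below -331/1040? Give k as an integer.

k = 2

obs 1: x=-1/2 → posterior Normal(1/26, 14/13)
obs 2: x=-2 → posterior Normal(-27/40, 7/10)
obs 3: x=-5/2 → posterior Normal(-31/27, 14/27)
obs 4: x=5/2 → posterior Normal(-27/68, 7/17)
obs 5: x=-1 → posterior Normal(-1/2, 14/41)
obs 6: x=7/4 → posterior Normal(-11/64, 7/24)
obs 7: x=6 → posterior Normal(27/44, 14/55)
obs 8: x=-3/2 → posterior Normal(3/8, 7/31)
obs 9: x=-2 → posterior Normal(37/276, 14/69)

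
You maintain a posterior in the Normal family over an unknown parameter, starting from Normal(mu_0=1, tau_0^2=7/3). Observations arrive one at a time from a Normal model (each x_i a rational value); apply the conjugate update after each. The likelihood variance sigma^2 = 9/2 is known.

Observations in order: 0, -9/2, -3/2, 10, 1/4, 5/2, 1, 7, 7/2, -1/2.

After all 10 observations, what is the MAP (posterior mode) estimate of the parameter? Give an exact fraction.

obs 1: x=0 → posterior Normal(27/41, 63/41)
obs 2: x=-9/2 → posterior Normal(-36/55, 63/55)
obs 3: x=-3/2 → posterior Normal(-19/23, 21/23)
obs 4: x=10 → posterior Normal(1, 63/83)
obs 5: x=1/4 → posterior Normal(173/194, 63/97)
obs 6: x=5/2 → posterior Normal(81/74, 21/37)
obs 7: x=1 → posterior Normal(271/250, 63/125)
obs 8: x=7 → posterior Normal(467/278, 63/139)
obs 9: x=7/2 → posterior Normal(565/306, 7/17)
obs 10: x=-1/2 → posterior Normal(551/334, 63/167)

551/334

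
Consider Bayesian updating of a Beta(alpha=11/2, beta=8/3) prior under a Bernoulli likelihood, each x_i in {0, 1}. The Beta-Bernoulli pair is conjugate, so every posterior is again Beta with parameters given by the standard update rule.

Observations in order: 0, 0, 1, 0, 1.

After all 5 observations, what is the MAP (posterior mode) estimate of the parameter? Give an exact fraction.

obs 1: x=0 → posterior Beta(11/2, 11/3)
obs 2: x=0 → posterior Beta(11/2, 14/3)
obs 3: x=1 → posterior Beta(13/2, 14/3)
obs 4: x=0 → posterior Beta(13/2, 17/3)
obs 5: x=1 → posterior Beta(15/2, 17/3)

39/67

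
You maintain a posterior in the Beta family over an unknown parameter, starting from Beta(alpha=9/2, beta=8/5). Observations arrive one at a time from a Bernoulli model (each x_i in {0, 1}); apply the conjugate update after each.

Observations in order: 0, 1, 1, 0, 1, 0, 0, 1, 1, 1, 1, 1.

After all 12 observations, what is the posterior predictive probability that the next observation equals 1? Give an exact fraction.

obs 1: x=0 → posterior Beta(9/2, 13/5)
obs 2: x=1 → posterior Beta(11/2, 13/5)
obs 3: x=1 → posterior Beta(13/2, 13/5)
obs 4: x=0 → posterior Beta(13/2, 18/5)
obs 5: x=1 → posterior Beta(15/2, 18/5)
obs 6: x=0 → posterior Beta(15/2, 23/5)
obs 7: x=0 → posterior Beta(15/2, 28/5)
obs 8: x=1 → posterior Beta(17/2, 28/5)
obs 9: x=1 → posterior Beta(19/2, 28/5)
obs 10: x=1 → posterior Beta(21/2, 28/5)
obs 11: x=1 → posterior Beta(23/2, 28/5)
obs 12: x=1 → posterior Beta(25/2, 28/5)

125/181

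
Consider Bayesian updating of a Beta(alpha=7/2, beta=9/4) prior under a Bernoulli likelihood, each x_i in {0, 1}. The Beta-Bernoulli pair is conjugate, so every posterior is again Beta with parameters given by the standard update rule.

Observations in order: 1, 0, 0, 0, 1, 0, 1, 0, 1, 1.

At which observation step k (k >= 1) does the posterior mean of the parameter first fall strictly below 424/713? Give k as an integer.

obs 1: x=1 → posterior Beta(9/2, 9/4)
obs 2: x=0 → posterior Beta(9/2, 13/4)
obs 3: x=0 → posterior Beta(9/2, 17/4)
obs 4: x=0 → posterior Beta(9/2, 21/4)
obs 5: x=1 → posterior Beta(11/2, 21/4)
obs 6: x=0 → posterior Beta(11/2, 25/4)
obs 7: x=1 → posterior Beta(13/2, 25/4)
obs 8: x=0 → posterior Beta(13/2, 29/4)
obs 9: x=1 → posterior Beta(15/2, 29/4)
obs 10: x=1 → posterior Beta(17/2, 29/4)

k = 2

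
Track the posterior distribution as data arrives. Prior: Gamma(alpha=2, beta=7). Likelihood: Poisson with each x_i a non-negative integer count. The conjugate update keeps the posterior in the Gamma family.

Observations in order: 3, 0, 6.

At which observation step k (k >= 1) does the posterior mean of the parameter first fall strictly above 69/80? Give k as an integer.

k = 3

obs 1: x=3 → posterior Gamma(5, 8)
obs 2: x=0 → posterior Gamma(5, 9)
obs 3: x=6 → posterior Gamma(11, 10)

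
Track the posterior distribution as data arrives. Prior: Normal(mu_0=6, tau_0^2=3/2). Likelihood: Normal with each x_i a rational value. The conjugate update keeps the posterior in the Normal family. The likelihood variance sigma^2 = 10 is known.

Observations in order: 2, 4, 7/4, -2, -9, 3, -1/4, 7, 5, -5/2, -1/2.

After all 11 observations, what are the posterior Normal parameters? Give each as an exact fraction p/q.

mu_0=291/106, tau_0^2=30/53

obs 1: x=2 → posterior Normal(126/23, 30/23)
obs 2: x=4 → posterior Normal(69/13, 15/13)
obs 3: x=7/4 → posterior Normal(573/116, 30/29)
obs 4: x=-2 → posterior Normal(549/128, 15/16)
obs 5: x=-9 → posterior Normal(63/20, 6/7)
obs 6: x=3 → posterior Normal(477/152, 15/19)
obs 7: x=-1/4 → posterior Normal(237/82, 30/41)
obs 8: x=7 → posterior Normal(279/88, 15/22)
obs 9: x=5 → posterior Normal(309/94, 30/47)
obs 10: x=-5/2 → posterior Normal(147/50, 3/5)
obs 11: x=-1/2 → posterior Normal(291/106, 30/53)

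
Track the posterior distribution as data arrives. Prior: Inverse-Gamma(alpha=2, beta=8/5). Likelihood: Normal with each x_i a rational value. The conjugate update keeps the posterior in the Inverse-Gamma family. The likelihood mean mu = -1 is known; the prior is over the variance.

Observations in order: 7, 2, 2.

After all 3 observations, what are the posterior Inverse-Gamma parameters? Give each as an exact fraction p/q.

alpha=7/2, beta=213/5

obs 1: x=7 → posterior Inverse-Gamma(5/2, 168/5)
obs 2: x=2 → posterior Inverse-Gamma(3, 381/10)
obs 3: x=2 → posterior Inverse-Gamma(7/2, 213/5)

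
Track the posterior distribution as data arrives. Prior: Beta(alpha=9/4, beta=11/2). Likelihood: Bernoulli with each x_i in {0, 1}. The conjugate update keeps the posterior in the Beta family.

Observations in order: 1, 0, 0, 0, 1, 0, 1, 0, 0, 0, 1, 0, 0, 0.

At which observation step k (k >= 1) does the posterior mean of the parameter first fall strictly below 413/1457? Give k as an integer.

k = 4

obs 1: x=1 → posterior Beta(13/4, 11/2)
obs 2: x=0 → posterior Beta(13/4, 13/2)
obs 3: x=0 → posterior Beta(13/4, 15/2)
obs 4: x=0 → posterior Beta(13/4, 17/2)
obs 5: x=1 → posterior Beta(17/4, 17/2)
obs 6: x=0 → posterior Beta(17/4, 19/2)
obs 7: x=1 → posterior Beta(21/4, 19/2)
obs 8: x=0 → posterior Beta(21/4, 21/2)
obs 9: x=0 → posterior Beta(21/4, 23/2)
obs 10: x=0 → posterior Beta(21/4, 25/2)
obs 11: x=1 → posterior Beta(25/4, 25/2)
obs 12: x=0 → posterior Beta(25/4, 27/2)
obs 13: x=0 → posterior Beta(25/4, 29/2)
obs 14: x=0 → posterior Beta(25/4, 31/2)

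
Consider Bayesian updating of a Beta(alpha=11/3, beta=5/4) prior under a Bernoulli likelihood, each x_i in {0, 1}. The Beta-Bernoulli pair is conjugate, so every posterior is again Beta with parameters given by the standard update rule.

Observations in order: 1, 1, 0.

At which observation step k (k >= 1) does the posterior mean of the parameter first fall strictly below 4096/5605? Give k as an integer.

obs 1: x=1 → posterior Beta(14/3, 5/4)
obs 2: x=1 → posterior Beta(17/3, 5/4)
obs 3: x=0 → posterior Beta(17/3, 9/4)

k = 3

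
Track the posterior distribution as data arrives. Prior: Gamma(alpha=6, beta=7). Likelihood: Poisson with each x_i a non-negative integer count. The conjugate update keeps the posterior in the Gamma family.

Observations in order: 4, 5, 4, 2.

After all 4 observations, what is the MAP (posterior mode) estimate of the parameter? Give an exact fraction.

obs 1: x=4 → posterior Gamma(10, 8)
obs 2: x=5 → posterior Gamma(15, 9)
obs 3: x=4 → posterior Gamma(19, 10)
obs 4: x=2 → posterior Gamma(21, 11)

20/11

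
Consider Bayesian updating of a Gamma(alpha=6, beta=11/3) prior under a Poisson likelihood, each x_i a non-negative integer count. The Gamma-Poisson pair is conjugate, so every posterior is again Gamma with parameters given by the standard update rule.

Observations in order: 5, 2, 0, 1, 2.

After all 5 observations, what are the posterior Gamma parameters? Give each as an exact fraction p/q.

alpha=16, beta=26/3

obs 1: x=5 → posterior Gamma(11, 14/3)
obs 2: x=2 → posterior Gamma(13, 17/3)
obs 3: x=0 → posterior Gamma(13, 20/3)
obs 4: x=1 → posterior Gamma(14, 23/3)
obs 5: x=2 → posterior Gamma(16, 26/3)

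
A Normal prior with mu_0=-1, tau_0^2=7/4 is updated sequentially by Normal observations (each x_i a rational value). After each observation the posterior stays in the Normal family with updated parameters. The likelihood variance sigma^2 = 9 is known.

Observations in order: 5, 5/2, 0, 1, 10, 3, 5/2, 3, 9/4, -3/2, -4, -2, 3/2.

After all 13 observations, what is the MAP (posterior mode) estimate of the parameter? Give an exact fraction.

507/508

obs 1: x=5 → posterior Normal(-1/43, 63/43)
obs 2: x=5/2 → posterior Normal(33/100, 63/50)
obs 3: x=0 → posterior Normal(11/38, 21/19)
obs 4: x=1 → posterior Normal(47/128, 63/64)
obs 5: x=10 → posterior Normal(187/142, 63/71)
obs 6: x=3 → posterior Normal(229/156, 21/26)
obs 7: x=5/2 → posterior Normal(132/85, 63/85)
obs 8: x=3 → posterior Normal(153/92, 63/92)
obs 9: x=9/4 → posterior Normal(75/44, 7/11)
obs 10: x=-3/2 → posterior Normal(633/424, 63/106)
obs 11: x=-4 → posterior Normal(521/452, 63/113)
obs 12: x=-2 → posterior Normal(31/32, 21/40)
obs 13: x=3/2 → posterior Normal(507/508, 63/127)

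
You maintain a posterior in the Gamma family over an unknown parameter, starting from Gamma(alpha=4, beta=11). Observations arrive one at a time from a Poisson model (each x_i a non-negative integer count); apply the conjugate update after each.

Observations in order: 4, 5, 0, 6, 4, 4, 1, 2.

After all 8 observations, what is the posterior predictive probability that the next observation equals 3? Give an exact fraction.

7144465154813051666410795101583932095431/53687091200000000000000000000000000000000

obs 1: x=4 → posterior Gamma(8, 12)
obs 2: x=5 → posterior Gamma(13, 13)
obs 3: x=0 → posterior Gamma(13, 14)
obs 4: x=6 → posterior Gamma(19, 15)
obs 5: x=4 → posterior Gamma(23, 16)
obs 6: x=4 → posterior Gamma(27, 17)
obs 7: x=1 → posterior Gamma(28, 18)
obs 8: x=2 → posterior Gamma(30, 19)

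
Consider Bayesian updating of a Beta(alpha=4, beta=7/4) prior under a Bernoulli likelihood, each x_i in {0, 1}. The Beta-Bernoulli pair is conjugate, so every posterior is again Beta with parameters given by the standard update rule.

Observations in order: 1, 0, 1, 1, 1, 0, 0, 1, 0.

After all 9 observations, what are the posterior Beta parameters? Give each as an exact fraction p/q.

alpha=9, beta=23/4

obs 1: x=1 → posterior Beta(5, 7/4)
obs 2: x=0 → posterior Beta(5, 11/4)
obs 3: x=1 → posterior Beta(6, 11/4)
obs 4: x=1 → posterior Beta(7, 11/4)
obs 5: x=1 → posterior Beta(8, 11/4)
obs 6: x=0 → posterior Beta(8, 15/4)
obs 7: x=0 → posterior Beta(8, 19/4)
obs 8: x=1 → posterior Beta(9, 19/4)
obs 9: x=0 → posterior Beta(9, 23/4)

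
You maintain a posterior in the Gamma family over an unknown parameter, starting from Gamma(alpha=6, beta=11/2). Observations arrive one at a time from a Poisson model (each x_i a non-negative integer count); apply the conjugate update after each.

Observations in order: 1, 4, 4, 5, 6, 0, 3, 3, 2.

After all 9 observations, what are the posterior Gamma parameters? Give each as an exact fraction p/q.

alpha=34, beta=29/2

obs 1: x=1 → posterior Gamma(7, 13/2)
obs 2: x=4 → posterior Gamma(11, 15/2)
obs 3: x=4 → posterior Gamma(15, 17/2)
obs 4: x=5 → posterior Gamma(20, 19/2)
obs 5: x=6 → posterior Gamma(26, 21/2)
obs 6: x=0 → posterior Gamma(26, 23/2)
obs 7: x=3 → posterior Gamma(29, 25/2)
obs 8: x=3 → posterior Gamma(32, 27/2)
obs 9: x=2 → posterior Gamma(34, 29/2)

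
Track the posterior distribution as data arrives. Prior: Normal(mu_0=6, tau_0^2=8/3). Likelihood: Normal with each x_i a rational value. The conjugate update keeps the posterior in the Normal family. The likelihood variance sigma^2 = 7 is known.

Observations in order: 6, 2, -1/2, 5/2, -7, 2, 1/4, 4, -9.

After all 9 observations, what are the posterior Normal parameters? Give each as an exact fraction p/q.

obs 1: x=6 → posterior Normal(6, 56/29)
obs 2: x=2 → posterior Normal(190/37, 56/37)
obs 3: x=-1/2 → posterior Normal(62/15, 56/45)
obs 4: x=5/2 → posterior Normal(206/53, 56/53)
obs 5: x=-7 → posterior Normal(150/61, 56/61)
obs 6: x=2 → posterior Normal(166/69, 56/69)
obs 7: x=1/4 → posterior Normal(24/11, 8/11)
obs 8: x=4 → posterior Normal(40/17, 56/85)
obs 9: x=-9 → posterior Normal(128/93, 56/93)

mu_0=128/93, tau_0^2=56/93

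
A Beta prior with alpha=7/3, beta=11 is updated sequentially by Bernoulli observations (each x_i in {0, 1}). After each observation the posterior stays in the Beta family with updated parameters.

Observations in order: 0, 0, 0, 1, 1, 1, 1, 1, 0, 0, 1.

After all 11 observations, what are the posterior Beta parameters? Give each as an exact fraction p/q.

obs 1: x=0 → posterior Beta(7/3, 12)
obs 2: x=0 → posterior Beta(7/3, 13)
obs 3: x=0 → posterior Beta(7/3, 14)
obs 4: x=1 → posterior Beta(10/3, 14)
obs 5: x=1 → posterior Beta(13/3, 14)
obs 6: x=1 → posterior Beta(16/3, 14)
obs 7: x=1 → posterior Beta(19/3, 14)
obs 8: x=1 → posterior Beta(22/3, 14)
obs 9: x=0 → posterior Beta(22/3, 15)
obs 10: x=0 → posterior Beta(22/3, 16)
obs 11: x=1 → posterior Beta(25/3, 16)

alpha=25/3, beta=16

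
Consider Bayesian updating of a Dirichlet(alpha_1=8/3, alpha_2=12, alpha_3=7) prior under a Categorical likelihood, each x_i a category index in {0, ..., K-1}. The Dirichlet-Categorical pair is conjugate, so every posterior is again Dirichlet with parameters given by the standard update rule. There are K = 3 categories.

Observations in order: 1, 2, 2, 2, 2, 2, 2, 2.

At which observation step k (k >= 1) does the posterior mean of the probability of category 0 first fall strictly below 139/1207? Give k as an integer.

k = 2

obs 1: x=1 → posterior Dirichlet(8/3, 13, 7)
obs 2: x=2 → posterior Dirichlet(8/3, 13, 8)
obs 3: x=2 → posterior Dirichlet(8/3, 13, 9)
obs 4: x=2 → posterior Dirichlet(8/3, 13, 10)
obs 5: x=2 → posterior Dirichlet(8/3, 13, 11)
obs 6: x=2 → posterior Dirichlet(8/3, 13, 12)
obs 7: x=2 → posterior Dirichlet(8/3, 13, 13)
obs 8: x=2 → posterior Dirichlet(8/3, 13, 14)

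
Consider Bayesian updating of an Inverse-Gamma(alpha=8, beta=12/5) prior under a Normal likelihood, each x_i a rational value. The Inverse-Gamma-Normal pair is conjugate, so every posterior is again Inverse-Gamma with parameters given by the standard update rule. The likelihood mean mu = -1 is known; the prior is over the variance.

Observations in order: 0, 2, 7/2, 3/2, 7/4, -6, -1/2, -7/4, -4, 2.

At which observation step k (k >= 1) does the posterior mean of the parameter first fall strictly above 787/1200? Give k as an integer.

k = 2

obs 1: x=0 → posterior Inverse-Gamma(17/2, 29/10)
obs 2: x=2 → posterior Inverse-Gamma(9, 37/5)
obs 3: x=7/2 → posterior Inverse-Gamma(19/2, 701/40)
obs 4: x=3/2 → posterior Inverse-Gamma(10, 413/20)
obs 5: x=7/4 → posterior Inverse-Gamma(21/2, 3909/160)
obs 6: x=-6 → posterior Inverse-Gamma(11, 5909/160)
obs 7: x=-1/2 → posterior Inverse-Gamma(23/2, 5929/160)
obs 8: x=-7/4 → posterior Inverse-Gamma(12, 2987/80)
obs 9: x=-4 → posterior Inverse-Gamma(25/2, 3347/80)
obs 10: x=2 → posterior Inverse-Gamma(13, 3707/80)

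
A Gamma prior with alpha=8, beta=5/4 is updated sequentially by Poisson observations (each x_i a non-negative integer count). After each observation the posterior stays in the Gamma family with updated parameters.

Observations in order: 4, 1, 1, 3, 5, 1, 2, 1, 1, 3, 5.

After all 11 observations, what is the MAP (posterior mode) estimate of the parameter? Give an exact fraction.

obs 1: x=4 → posterior Gamma(12, 9/4)
obs 2: x=1 → posterior Gamma(13, 13/4)
obs 3: x=1 → posterior Gamma(14, 17/4)
obs 4: x=3 → posterior Gamma(17, 21/4)
obs 5: x=5 → posterior Gamma(22, 25/4)
obs 6: x=1 → posterior Gamma(23, 29/4)
obs 7: x=2 → posterior Gamma(25, 33/4)
obs 8: x=1 → posterior Gamma(26, 37/4)
obs 9: x=1 → posterior Gamma(27, 41/4)
obs 10: x=3 → posterior Gamma(30, 45/4)
obs 11: x=5 → posterior Gamma(35, 49/4)

136/49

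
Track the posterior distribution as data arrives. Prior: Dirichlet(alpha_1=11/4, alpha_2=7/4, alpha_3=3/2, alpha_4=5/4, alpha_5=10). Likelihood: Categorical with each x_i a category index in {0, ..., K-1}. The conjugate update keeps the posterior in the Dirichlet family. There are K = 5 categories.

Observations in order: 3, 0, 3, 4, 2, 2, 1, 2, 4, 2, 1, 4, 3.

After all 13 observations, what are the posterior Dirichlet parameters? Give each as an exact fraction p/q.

obs 1: x=3 → posterior Dirichlet(11/4, 7/4, 3/2, 9/4, 10)
obs 2: x=0 → posterior Dirichlet(15/4, 7/4, 3/2, 9/4, 10)
obs 3: x=3 → posterior Dirichlet(15/4, 7/4, 3/2, 13/4, 10)
obs 4: x=4 → posterior Dirichlet(15/4, 7/4, 3/2, 13/4, 11)
obs 5: x=2 → posterior Dirichlet(15/4, 7/4, 5/2, 13/4, 11)
obs 6: x=2 → posterior Dirichlet(15/4, 7/4, 7/2, 13/4, 11)
obs 7: x=1 → posterior Dirichlet(15/4, 11/4, 7/2, 13/4, 11)
obs 8: x=2 → posterior Dirichlet(15/4, 11/4, 9/2, 13/4, 11)
obs 9: x=4 → posterior Dirichlet(15/4, 11/4, 9/2, 13/4, 12)
obs 10: x=2 → posterior Dirichlet(15/4, 11/4, 11/2, 13/4, 12)
obs 11: x=1 → posterior Dirichlet(15/4, 15/4, 11/2, 13/4, 12)
obs 12: x=4 → posterior Dirichlet(15/4, 15/4, 11/2, 13/4, 13)
obs 13: x=3 → posterior Dirichlet(15/4, 15/4, 11/2, 17/4, 13)

alpha_1=15/4, alpha_2=15/4, alpha_3=11/2, alpha_4=17/4, alpha_5=13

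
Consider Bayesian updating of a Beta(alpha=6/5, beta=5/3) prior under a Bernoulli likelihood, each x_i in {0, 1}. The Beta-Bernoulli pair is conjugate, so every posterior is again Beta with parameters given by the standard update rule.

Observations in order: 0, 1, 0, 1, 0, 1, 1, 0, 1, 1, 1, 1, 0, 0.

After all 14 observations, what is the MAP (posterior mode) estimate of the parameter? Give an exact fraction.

obs 1: x=0 → posterior Beta(6/5, 8/3)
obs 2: x=1 → posterior Beta(11/5, 8/3)
obs 3: x=0 → posterior Beta(11/5, 11/3)
obs 4: x=1 → posterior Beta(16/5, 11/3)
obs 5: x=0 → posterior Beta(16/5, 14/3)
obs 6: x=1 → posterior Beta(21/5, 14/3)
obs 7: x=1 → posterior Beta(26/5, 14/3)
obs 8: x=0 → posterior Beta(26/5, 17/3)
obs 9: x=1 → posterior Beta(31/5, 17/3)
obs 10: x=1 → posterior Beta(36/5, 17/3)
obs 11: x=1 → posterior Beta(41/5, 17/3)
obs 12: x=1 → posterior Beta(46/5, 17/3)
obs 13: x=0 → posterior Beta(46/5, 20/3)
obs 14: x=0 → posterior Beta(46/5, 23/3)

123/223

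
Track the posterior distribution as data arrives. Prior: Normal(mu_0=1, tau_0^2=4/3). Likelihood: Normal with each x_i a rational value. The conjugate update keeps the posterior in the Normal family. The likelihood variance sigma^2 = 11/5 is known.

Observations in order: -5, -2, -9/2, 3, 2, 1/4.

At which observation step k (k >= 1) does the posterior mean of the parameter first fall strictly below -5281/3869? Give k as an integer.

k = 2

obs 1: x=-5 → posterior Normal(-67/53, 44/53)
obs 2: x=-2 → posterior Normal(-107/73, 44/73)
obs 3: x=-9/2 → posterior Normal(-197/93, 44/93)
obs 4: x=3 → posterior Normal(-137/113, 44/113)
obs 5: x=2 → posterior Normal(-97/133, 44/133)
obs 6: x=1/4 → posterior Normal(-92/153, 44/153)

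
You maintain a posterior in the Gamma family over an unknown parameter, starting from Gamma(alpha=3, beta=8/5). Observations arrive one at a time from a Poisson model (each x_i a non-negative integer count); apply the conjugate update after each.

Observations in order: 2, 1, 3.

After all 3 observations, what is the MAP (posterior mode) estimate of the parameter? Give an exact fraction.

40/23

obs 1: x=2 → posterior Gamma(5, 13/5)
obs 2: x=1 → posterior Gamma(6, 18/5)
obs 3: x=3 → posterior Gamma(9, 23/5)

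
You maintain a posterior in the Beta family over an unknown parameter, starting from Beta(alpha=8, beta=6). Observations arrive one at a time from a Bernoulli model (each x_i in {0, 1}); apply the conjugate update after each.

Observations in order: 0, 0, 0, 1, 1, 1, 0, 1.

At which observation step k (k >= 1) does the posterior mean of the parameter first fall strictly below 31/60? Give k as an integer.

obs 1: x=0 → posterior Beta(8, 7)
obs 2: x=0 → posterior Beta(8, 8)
obs 3: x=0 → posterior Beta(8, 9)
obs 4: x=1 → posterior Beta(9, 9)
obs 5: x=1 → posterior Beta(10, 9)
obs 6: x=1 → posterior Beta(11, 9)
obs 7: x=0 → posterior Beta(11, 10)
obs 8: x=1 → posterior Beta(12, 10)

k = 2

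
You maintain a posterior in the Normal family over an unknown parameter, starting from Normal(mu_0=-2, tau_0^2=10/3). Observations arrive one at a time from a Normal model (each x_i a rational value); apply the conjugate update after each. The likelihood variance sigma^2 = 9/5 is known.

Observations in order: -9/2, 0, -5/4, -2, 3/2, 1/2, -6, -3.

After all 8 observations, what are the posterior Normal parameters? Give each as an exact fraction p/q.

mu_0=-1583/854, tau_0^2=90/427

obs 1: x=-9/2 → posterior Normal(-279/77, 90/77)
obs 2: x=0 → posterior Normal(-279/127, 90/127)
obs 3: x=-5/4 → posterior Normal(-683/354, 30/59)
obs 4: x=-2 → posterior Normal(-883/454, 90/227)
obs 5: x=3/2 → posterior Normal(-733/554, 90/277)
obs 6: x=1/2 → posterior Normal(-683/654, 30/109)
obs 7: x=-6 → posterior Normal(-1283/754, 90/377)
obs 8: x=-3 → posterior Normal(-1583/854, 90/427)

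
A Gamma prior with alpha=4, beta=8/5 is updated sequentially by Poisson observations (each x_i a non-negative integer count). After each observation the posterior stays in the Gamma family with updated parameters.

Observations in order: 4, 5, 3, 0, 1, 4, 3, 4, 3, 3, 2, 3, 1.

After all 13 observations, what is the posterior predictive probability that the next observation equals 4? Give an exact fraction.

13155724762451338662541498723313510785387269437262210292926059444437550562383565625/89357811287952599297526242021289733654115338829689126255257495678264050302926716928

obs 1: x=4 → posterior Gamma(8, 13/5)
obs 2: x=5 → posterior Gamma(13, 18/5)
obs 3: x=3 → posterior Gamma(16, 23/5)
obs 4: x=0 → posterior Gamma(16, 28/5)
obs 5: x=1 → posterior Gamma(17, 33/5)
obs 6: x=4 → posterior Gamma(21, 38/5)
obs 7: x=3 → posterior Gamma(24, 43/5)
obs 8: x=4 → posterior Gamma(28, 48/5)
obs 9: x=3 → posterior Gamma(31, 53/5)
obs 10: x=3 → posterior Gamma(34, 58/5)
obs 11: x=2 → posterior Gamma(36, 63/5)
obs 12: x=3 → posterior Gamma(39, 68/5)
obs 13: x=1 → posterior Gamma(40, 73/5)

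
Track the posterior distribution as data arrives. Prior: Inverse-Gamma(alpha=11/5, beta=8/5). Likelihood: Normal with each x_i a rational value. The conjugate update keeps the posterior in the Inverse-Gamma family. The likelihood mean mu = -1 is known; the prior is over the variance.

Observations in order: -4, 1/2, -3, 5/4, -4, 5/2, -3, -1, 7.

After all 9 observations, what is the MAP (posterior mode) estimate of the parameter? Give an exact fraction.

obs 1: x=-4 → posterior Inverse-Gamma(27/10, 61/10)
obs 2: x=1/2 → posterior Inverse-Gamma(16/5, 289/40)
obs 3: x=-3 → posterior Inverse-Gamma(37/10, 369/40)
obs 4: x=5/4 → posterior Inverse-Gamma(21/5, 1881/160)
obs 5: x=-4 → posterior Inverse-Gamma(47/10, 2601/160)
obs 6: x=5/2 → posterior Inverse-Gamma(26/5, 3581/160)
obs 7: x=-3 → posterior Inverse-Gamma(57/10, 3901/160)
obs 8: x=-1 → posterior Inverse-Gamma(31/5, 3901/160)
obs 9: x=7 → posterior Inverse-Gamma(67/10, 9021/160)

9021/1232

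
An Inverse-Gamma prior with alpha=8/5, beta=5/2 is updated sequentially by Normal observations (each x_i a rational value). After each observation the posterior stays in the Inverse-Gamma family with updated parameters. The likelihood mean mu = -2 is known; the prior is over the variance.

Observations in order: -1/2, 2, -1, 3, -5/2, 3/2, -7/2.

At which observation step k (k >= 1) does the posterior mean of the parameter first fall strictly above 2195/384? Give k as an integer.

obs 1: x=-1/2 → posterior Inverse-Gamma(21/10, 29/8)
obs 2: x=2 → posterior Inverse-Gamma(13/5, 93/8)
obs 3: x=-1 → posterior Inverse-Gamma(31/10, 97/8)
obs 4: x=3 → posterior Inverse-Gamma(18/5, 197/8)
obs 5: x=-5/2 → posterior Inverse-Gamma(41/10, 99/4)
obs 6: x=3/2 → posterior Inverse-Gamma(23/5, 247/8)
obs 7: x=-7/2 → posterior Inverse-Gamma(51/10, 32)

k = 2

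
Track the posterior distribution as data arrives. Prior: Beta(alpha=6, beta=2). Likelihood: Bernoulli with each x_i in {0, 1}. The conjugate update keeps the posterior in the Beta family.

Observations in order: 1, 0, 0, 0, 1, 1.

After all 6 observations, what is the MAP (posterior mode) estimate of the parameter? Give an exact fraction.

obs 1: x=1 → posterior Beta(7, 2)
obs 2: x=0 → posterior Beta(7, 3)
obs 3: x=0 → posterior Beta(7, 4)
obs 4: x=0 → posterior Beta(7, 5)
obs 5: x=1 → posterior Beta(8, 5)
obs 6: x=1 → posterior Beta(9, 5)

2/3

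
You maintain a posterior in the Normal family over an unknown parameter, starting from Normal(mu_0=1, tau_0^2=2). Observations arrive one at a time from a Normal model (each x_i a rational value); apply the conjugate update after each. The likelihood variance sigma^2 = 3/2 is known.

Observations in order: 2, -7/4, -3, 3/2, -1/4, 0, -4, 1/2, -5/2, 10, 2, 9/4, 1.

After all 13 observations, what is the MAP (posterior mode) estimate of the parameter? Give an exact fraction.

34/55

obs 1: x=2 → posterior Normal(11/7, 6/7)
obs 2: x=-7/4 → posterior Normal(4/11, 6/11)
obs 3: x=-3 → posterior Normal(-8/15, 2/5)
obs 4: x=3/2 → posterior Normal(-2/19, 6/19)
obs 5: x=-1/4 → posterior Normal(-3/23, 6/23)
obs 6: x=0 → posterior Normal(-1/9, 2/9)
obs 7: x=-4 → posterior Normal(-19/31, 6/31)
obs 8: x=1/2 → posterior Normal(-17/35, 6/35)
obs 9: x=-5/2 → posterior Normal(-9/13, 2/13)
obs 10: x=10 → posterior Normal(13/43, 6/43)
obs 11: x=2 → posterior Normal(21/47, 6/47)
obs 12: x=9/4 → posterior Normal(10/17, 2/17)
obs 13: x=1 → posterior Normal(34/55, 6/55)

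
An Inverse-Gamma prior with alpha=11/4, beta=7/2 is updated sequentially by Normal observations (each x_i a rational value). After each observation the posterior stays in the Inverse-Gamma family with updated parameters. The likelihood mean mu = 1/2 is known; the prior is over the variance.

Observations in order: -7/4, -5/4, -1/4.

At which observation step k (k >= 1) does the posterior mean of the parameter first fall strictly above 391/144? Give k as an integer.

k = 2

obs 1: x=-7/4 → posterior Inverse-Gamma(13/4, 193/32)
obs 2: x=-5/4 → posterior Inverse-Gamma(15/4, 121/16)
obs 3: x=-1/4 → posterior Inverse-Gamma(17/4, 251/32)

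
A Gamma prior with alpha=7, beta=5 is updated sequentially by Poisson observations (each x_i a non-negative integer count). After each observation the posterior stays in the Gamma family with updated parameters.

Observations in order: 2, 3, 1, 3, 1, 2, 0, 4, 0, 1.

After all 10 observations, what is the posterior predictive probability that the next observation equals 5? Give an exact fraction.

obs 1: x=2 → posterior Gamma(9, 6)
obs 2: x=3 → posterior Gamma(12, 7)
obs 3: x=1 → posterior Gamma(13, 8)
obs 4: x=3 → posterior Gamma(16, 9)
obs 5: x=1 → posterior Gamma(17, 10)
obs 6: x=2 → posterior Gamma(19, 11)
obs 7: x=0 → posterior Gamma(19, 12)
obs 8: x=4 → posterior Gamma(23, 13)
obs 9: x=0 → posterior Gamma(23, 14)
obs 10: x=1 → posterior Gamma(24, 15)

206807068328206837177276611328125/10384593717069655257060992658440192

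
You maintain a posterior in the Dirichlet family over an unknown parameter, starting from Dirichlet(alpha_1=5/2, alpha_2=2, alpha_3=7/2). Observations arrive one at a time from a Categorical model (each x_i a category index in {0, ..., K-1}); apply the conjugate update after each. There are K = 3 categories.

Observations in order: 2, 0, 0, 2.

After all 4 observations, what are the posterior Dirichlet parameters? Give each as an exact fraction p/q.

alpha_1=9/2, alpha_2=2, alpha_3=11/2

obs 1: x=2 → posterior Dirichlet(5/2, 2, 9/2)
obs 2: x=0 → posterior Dirichlet(7/2, 2, 9/2)
obs 3: x=0 → posterior Dirichlet(9/2, 2, 9/2)
obs 4: x=2 → posterior Dirichlet(9/2, 2, 11/2)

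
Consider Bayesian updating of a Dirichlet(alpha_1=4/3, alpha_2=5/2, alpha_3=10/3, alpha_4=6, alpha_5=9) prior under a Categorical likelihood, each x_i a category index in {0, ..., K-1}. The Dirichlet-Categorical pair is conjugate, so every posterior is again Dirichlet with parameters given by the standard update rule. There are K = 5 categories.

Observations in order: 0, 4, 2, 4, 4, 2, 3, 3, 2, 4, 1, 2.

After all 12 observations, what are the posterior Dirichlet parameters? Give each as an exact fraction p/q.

alpha_1=7/3, alpha_2=7/2, alpha_3=22/3, alpha_4=8, alpha_5=13

obs 1: x=0 → posterior Dirichlet(7/3, 5/2, 10/3, 6, 9)
obs 2: x=4 → posterior Dirichlet(7/3, 5/2, 10/3, 6, 10)
obs 3: x=2 → posterior Dirichlet(7/3, 5/2, 13/3, 6, 10)
obs 4: x=4 → posterior Dirichlet(7/3, 5/2, 13/3, 6, 11)
obs 5: x=4 → posterior Dirichlet(7/3, 5/2, 13/3, 6, 12)
obs 6: x=2 → posterior Dirichlet(7/3, 5/2, 16/3, 6, 12)
obs 7: x=3 → posterior Dirichlet(7/3, 5/2, 16/3, 7, 12)
obs 8: x=3 → posterior Dirichlet(7/3, 5/2, 16/3, 8, 12)
obs 9: x=2 → posterior Dirichlet(7/3, 5/2, 19/3, 8, 12)
obs 10: x=4 → posterior Dirichlet(7/3, 5/2, 19/3, 8, 13)
obs 11: x=1 → posterior Dirichlet(7/3, 7/2, 19/3, 8, 13)
obs 12: x=2 → posterior Dirichlet(7/3, 7/2, 22/3, 8, 13)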